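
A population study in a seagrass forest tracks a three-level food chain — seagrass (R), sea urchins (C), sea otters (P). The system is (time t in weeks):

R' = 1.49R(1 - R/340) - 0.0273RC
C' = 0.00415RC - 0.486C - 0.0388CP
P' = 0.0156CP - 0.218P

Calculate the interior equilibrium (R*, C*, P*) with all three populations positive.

From dP/dt = 0: 0.0156C* = 0.218, so C* = 14.
From dR/dt = 0: 1.49(1 - R*/340) = 0.0273·14, giving R* = 340·(1 - 0.256) = 253.
From dC/dt = 0: 0.00415·253 - 0.486 = 0.0388P*, so P* = 0.564/0.0388 = 14.5.

R* ≈ 253, C* ≈ 14, P* ≈ 14.5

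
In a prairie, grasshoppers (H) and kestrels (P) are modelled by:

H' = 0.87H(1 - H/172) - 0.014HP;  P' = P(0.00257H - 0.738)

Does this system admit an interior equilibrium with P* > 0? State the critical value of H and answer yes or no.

Threshold H = 287; K < 287, so no, the predator goes extinct.

The predator equation gives dP/dt > 0 only when H > 0.738/0.00257 = 287.
Without the predator, H → K = 172. Since 172 < 287, the predator cannot invade.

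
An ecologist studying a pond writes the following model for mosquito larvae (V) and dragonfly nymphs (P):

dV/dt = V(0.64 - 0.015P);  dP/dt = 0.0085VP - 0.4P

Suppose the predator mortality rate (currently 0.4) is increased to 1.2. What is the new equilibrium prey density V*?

V* ≈ 141

At the interior fixed point, setting dP/dt = 0 with P > 0 fixes V* = (predator death rate)/(VP coefficient) — independent of the other coefficients.
With the change, V* = 1.2/0.0085 = 141; it rises from 47.1.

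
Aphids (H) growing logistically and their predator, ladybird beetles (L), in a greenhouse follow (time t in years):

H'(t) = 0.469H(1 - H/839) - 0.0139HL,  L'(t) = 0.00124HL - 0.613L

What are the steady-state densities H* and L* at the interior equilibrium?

H* ≈ 494, L* ≈ 13.9

From dL/dt = 0 with L > 0: 0.00124H* = 0.613, so H* = 494.
Substitute into dH/dt = 0: 0.469(1 - 494/839) = 0.0139L*.
The bracket is 0.411, giving L* = 0.193/0.0139 = 13.9.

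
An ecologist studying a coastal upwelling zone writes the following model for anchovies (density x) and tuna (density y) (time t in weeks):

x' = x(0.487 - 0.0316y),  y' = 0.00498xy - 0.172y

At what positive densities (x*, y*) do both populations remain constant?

Set dy/dt = 0 with y > 0: 0.00498x - 0.172 = 0, so x* = 0.172/0.00498 = 34.5.
Set dx/dt = 0 with x > 0: 0.487 - 0.0316y = 0, so y* = 0.487/0.0316 = 15.4.

x* ≈ 34.5, y* ≈ 15.4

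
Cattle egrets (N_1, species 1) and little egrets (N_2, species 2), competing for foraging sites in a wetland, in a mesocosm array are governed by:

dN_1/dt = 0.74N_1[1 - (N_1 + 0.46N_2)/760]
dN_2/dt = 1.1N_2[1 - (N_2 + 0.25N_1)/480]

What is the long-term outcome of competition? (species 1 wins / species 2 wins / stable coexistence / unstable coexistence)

Compare the nullcline intercepts: K1/α12 = 760/0.46 = 1650 > K2 = 480; K2/α21 = 480/0.25 = 1920 > K1 = 760.
Since both inequalities hold, each species can invade when rare, so the interior equilibrium is stable.

stable coexistence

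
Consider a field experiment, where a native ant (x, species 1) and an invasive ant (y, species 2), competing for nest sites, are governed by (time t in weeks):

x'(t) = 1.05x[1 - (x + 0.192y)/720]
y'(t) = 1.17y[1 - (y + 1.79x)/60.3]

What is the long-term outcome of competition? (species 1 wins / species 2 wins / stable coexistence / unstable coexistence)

Compare the nullcline intercepts: K1/α12 = 720/0.192 = 3750 > K2 = 60.3; K2/α21 = 60.3/1.79 = 33.7 < K1 = 720.
Since the inequalities point opposite ways, species 1 can invade but species 2 cannot.

species 1 excludes species 2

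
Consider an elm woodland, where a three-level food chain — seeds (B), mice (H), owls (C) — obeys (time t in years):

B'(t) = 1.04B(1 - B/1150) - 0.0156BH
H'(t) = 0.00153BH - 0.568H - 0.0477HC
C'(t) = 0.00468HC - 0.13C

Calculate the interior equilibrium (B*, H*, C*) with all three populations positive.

B* ≈ 671, H* ≈ 27.8, C* ≈ 9.61

From dC/dt = 0: 0.00468H* = 0.13, so H* = 27.8.
From dB/dt = 0: 1.04(1 - B*/1150) = 0.0156·27.8, giving B* = 1150·(1 - 0.417) = 671.
From dH/dt = 0: 0.00153·671 - 0.568 = 0.0477C*, so C* = 0.458/0.0477 = 9.61.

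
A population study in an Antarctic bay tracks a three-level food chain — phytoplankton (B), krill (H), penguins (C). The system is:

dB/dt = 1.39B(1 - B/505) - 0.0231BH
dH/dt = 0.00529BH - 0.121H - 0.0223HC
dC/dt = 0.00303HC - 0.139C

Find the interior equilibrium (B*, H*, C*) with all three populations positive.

From dC/dt = 0: 0.00303H* = 0.139, so H* = 45.9.
From dB/dt = 0: 1.39(1 - B*/505) = 0.0231·45.9, giving B* = 505·(1 - 0.762) = 120.
From dH/dt = 0: 0.00529·120 - 0.121 = 0.0223C*, so C* = 0.514/0.0223 = 23.

B* ≈ 120, H* ≈ 45.9, C* ≈ 23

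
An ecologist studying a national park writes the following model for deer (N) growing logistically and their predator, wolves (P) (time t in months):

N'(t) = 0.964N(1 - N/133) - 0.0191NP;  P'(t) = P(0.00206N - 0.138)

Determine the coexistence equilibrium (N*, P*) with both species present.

From dP/dt = 0 with P > 0: 0.00206N* = 0.138, so N* = 67.
Substitute into dN/dt = 0: 0.964(1 - 67/133) = 0.0191P*.
The bracket is 0.496, giving P* = 0.478/0.0191 = 25.

N* ≈ 67, P* ≈ 25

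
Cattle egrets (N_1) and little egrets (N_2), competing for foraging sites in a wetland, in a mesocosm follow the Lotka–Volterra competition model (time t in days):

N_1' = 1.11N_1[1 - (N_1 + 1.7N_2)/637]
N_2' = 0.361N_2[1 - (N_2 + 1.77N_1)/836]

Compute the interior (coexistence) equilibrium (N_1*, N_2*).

Setting both brackets to zero gives the nullclines N_1 + 1.7N_2 = 637 and 1.77N_1 + N_2 = 836.
Substituting N_2 = 836 - 1.77N_1 into the first: N_1(1 - 1.7·1.77) = 637 - 1.7·836.
So N_1* = -784/-2.01 = 390, and then N_2* = 836 - 1.77·390 = 145.

N_1* ≈ 390, N_2* ≈ 145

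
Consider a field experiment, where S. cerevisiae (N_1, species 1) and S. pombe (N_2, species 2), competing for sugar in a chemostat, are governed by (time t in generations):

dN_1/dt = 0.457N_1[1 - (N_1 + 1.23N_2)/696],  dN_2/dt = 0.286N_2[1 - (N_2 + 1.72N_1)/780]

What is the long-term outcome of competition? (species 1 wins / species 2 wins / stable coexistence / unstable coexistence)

Compare the nullcline intercepts: K1/α12 = 696/1.23 = 566 < K2 = 780; K2/α21 = 780/1.72 = 453 < K1 = 696.
Since both are reversed, neither can invade when rare; the interior point is a saddle.

unstable coexistence (outcome depends on initial conditions)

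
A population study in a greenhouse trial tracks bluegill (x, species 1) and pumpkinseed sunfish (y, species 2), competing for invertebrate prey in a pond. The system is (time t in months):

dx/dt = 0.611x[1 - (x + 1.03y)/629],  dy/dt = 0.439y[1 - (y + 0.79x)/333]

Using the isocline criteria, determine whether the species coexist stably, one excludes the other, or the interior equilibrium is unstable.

species 1 excludes species 2

Compare the nullcline intercepts: K1/α12 = 629/1.03 = 611 > K2 = 333; K2/α21 = 333/0.79 = 422 < K1 = 629.
Since the inequalities point opposite ways, species 1 can invade but species 2 cannot.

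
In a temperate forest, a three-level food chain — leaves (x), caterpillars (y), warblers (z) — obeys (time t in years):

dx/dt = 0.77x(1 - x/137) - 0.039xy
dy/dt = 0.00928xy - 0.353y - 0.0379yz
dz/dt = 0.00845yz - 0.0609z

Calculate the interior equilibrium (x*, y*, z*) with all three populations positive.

From dz/dt = 0: 0.00845y* = 0.0609, so y* = 7.21.
From dx/dt = 0: 0.77(1 - x*/137) = 0.039·7.21, giving x* = 137·(1 - 0.365) = 87.
From dy/dt = 0: 0.00928·87 - 0.353 = 0.0379z*, so z* = 0.454/0.0379 = 12.

x* ≈ 87, y* ≈ 7.21, z* ≈ 12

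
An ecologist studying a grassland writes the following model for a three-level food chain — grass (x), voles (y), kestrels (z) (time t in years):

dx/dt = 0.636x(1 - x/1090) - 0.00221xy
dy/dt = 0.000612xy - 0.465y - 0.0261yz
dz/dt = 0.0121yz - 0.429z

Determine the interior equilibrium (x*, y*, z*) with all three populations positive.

From dz/dt = 0: 0.0121y* = 0.429, so y* = 35.5.
From dx/dt = 0: 0.636(1 - x*/1090) = 0.00221·35.5, giving x* = 1090·(1 - 0.123) = 956.
From dy/dt = 0: 0.000612·956 - 0.465 = 0.0261z*, so z* = 0.12/0.0261 = 4.59.

x* ≈ 956, y* ≈ 35.5, z* ≈ 4.59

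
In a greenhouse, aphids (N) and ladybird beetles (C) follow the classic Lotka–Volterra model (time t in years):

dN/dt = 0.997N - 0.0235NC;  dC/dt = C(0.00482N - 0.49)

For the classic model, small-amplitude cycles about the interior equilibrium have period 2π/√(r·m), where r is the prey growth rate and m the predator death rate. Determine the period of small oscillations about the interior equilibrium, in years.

Here r = 0.997 and m = 0.49, so r·m = 0.489.
ω = √0.489 = 0.699 per year, hence T = 2π/ω ≈ 8.99 years.

T ≈ 8.99 years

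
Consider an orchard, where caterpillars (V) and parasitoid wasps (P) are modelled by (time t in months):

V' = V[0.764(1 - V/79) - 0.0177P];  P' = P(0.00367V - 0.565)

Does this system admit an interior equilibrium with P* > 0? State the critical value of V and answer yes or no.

Threshold V = 154; K < 154, so no, the predator goes extinct.

The predator equation gives dP/dt > 0 only when V > 0.565/0.00367 = 154.
Without the predator, V → K = 79. Since 79 < 154, the predator cannot invade.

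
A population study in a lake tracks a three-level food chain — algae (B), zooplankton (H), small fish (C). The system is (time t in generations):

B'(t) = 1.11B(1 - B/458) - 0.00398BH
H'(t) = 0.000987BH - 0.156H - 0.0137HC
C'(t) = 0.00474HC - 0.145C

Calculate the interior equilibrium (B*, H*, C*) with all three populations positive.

From dC/dt = 0: 0.00474H* = 0.145, so H* = 30.6.
From dB/dt = 0: 1.11(1 - B*/458) = 0.00398·30.6, giving B* = 458·(1 - 0.11) = 408.
From dH/dt = 0: 0.000987·408 - 0.156 = 0.0137C*, so C* = 0.246/0.0137 = 18.

B* ≈ 408, H* ≈ 30.6, C* ≈ 18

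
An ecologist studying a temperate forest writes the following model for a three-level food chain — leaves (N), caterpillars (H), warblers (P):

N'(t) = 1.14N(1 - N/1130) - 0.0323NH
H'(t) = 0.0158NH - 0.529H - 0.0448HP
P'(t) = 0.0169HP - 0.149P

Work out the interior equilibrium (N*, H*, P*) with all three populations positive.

From dP/dt = 0: 0.0169H* = 0.149, so H* = 8.82.
From dN/dt = 0: 1.14(1 - N*/1130) = 0.0323·8.82, giving N* = 1130·(1 - 0.25) = 848.
From dH/dt = 0: 0.0158·848 - 0.529 = 0.0448P*, so P* = 12.9/0.0448 = 287.

N* ≈ 848, H* ≈ 8.82, P* ≈ 287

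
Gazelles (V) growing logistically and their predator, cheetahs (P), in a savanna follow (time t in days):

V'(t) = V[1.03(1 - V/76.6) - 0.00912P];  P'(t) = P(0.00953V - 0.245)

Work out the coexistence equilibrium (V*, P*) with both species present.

From dP/dt = 0 with P > 0: 0.00953V* = 0.245, so V* = 25.7.
Substitute into dV/dt = 0: 1.03(1 - 25.7/76.6) = 0.00912P*.
The bracket is 0.664, giving P* = 0.684/0.00912 = 75.

V* ≈ 25.7, P* ≈ 75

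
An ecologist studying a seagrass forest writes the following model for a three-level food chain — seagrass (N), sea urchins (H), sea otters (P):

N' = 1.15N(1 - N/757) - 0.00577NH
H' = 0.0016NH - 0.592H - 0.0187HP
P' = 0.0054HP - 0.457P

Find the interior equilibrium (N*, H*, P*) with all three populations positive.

From dP/dt = 0: 0.0054H* = 0.457, so H* = 84.6.
From dN/dt = 0: 1.15(1 - N*/757) = 0.00577·84.6, giving N* = 757·(1 - 0.425) = 436.
From dH/dt = 0: 0.0016·436 - 0.592 = 0.0187P*, so P* = 0.105/0.0187 = 5.61.

N* ≈ 436, H* ≈ 84.6, P* ≈ 5.61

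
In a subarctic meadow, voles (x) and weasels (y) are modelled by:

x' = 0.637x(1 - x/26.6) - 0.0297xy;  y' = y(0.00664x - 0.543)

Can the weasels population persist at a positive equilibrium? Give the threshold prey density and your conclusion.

Threshold x = 81.8; K < 81.8, so no, the predator goes extinct.

The predator equation gives dy/dt > 0 only when x > 0.543/0.00664 = 81.8.
Without the predator, x → K = 26.6. Since 26.6 < 81.8, the predator cannot invade.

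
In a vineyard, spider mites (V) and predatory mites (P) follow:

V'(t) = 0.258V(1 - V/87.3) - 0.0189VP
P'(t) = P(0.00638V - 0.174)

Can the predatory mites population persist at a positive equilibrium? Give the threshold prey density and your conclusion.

The predator equation gives dP/dt > 0 only when V > 0.174/0.00638 = 27.3.
Without the predator, V → K = 87.3. Since 87.3 > 27.3, the predator can invade and persist.

Threshold V = 27.3; K > 27.3, so yes, the predator persists.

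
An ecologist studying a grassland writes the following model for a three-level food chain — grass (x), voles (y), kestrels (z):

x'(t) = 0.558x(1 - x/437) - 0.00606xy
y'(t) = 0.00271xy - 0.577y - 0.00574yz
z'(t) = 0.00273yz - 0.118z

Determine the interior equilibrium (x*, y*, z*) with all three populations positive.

x* ≈ 232, y* ≈ 43.2, z* ≈ 8.95

From dz/dt = 0: 0.00273y* = 0.118, so y* = 43.2.
From dx/dt = 0: 0.558(1 - x*/437) = 0.00606·43.2, giving x* = 437·(1 - 0.469) = 232.
From dy/dt = 0: 0.00271·232 - 0.577 = 0.00574z*, so z* = 0.0514/0.00574 = 8.95.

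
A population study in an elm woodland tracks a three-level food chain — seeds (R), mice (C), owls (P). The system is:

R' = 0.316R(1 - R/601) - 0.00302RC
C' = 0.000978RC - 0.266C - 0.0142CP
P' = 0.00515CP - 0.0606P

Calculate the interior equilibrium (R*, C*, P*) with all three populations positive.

R* ≈ 533, C* ≈ 11.8, P* ≈ 18

From dP/dt = 0: 0.00515C* = 0.0606, so C* = 11.8.
From dR/dt = 0: 0.316(1 - R*/601) = 0.00302·11.8, giving R* = 601·(1 - 0.112) = 533.
From dC/dt = 0: 0.000978·533 - 0.266 = 0.0142P*, so P* = 0.256/0.0142 = 18.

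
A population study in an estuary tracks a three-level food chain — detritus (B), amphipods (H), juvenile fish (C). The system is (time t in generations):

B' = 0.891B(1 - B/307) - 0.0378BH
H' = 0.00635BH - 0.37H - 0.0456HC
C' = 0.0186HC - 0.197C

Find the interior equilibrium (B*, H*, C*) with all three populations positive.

From dC/dt = 0: 0.0186H* = 0.197, so H* = 10.6.
From dB/dt = 0: 0.891(1 - B*/307) = 0.0378·10.6, giving B* = 307·(1 - 0.449) = 169.
From dH/dt = 0: 0.00635·169 - 0.37 = 0.0456C*, so C* = 0.703/0.0456 = 15.4.

B* ≈ 169, H* ≈ 10.6, C* ≈ 15.4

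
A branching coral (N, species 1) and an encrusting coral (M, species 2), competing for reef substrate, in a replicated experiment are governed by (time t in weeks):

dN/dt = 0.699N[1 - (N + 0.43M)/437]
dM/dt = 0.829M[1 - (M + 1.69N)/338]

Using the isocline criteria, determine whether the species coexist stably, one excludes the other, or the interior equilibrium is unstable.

Compare the nullcline intercepts: K1/α12 = 437/0.43 = 1020 > K2 = 338; K2/α21 = 338/1.69 = 200 < K1 = 437.
Since the inequalities point opposite ways, species 1 can invade but species 2 cannot.

species 1 excludes species 2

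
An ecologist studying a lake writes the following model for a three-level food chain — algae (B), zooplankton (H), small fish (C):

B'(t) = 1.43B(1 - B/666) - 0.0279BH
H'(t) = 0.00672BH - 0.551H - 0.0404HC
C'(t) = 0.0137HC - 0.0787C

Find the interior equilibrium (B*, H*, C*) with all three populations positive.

B* ≈ 591, H* ≈ 5.74, C* ≈ 84.7

From dC/dt = 0: 0.0137H* = 0.0787, so H* = 5.74.
From dB/dt = 0: 1.43(1 - B*/666) = 0.0279·5.74, giving B* = 666·(1 - 0.112) = 591.
From dH/dt = 0: 0.00672·591 - 0.551 = 0.0404C*, so C* = 3.42/0.0404 = 84.7.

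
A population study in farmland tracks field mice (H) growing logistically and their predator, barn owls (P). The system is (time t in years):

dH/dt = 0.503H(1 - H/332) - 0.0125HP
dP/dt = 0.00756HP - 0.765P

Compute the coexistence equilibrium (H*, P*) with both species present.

From dP/dt = 0 with P > 0: 0.00756H* = 0.765, so H* = 101.
Substitute into dH/dt = 0: 0.503(1 - 101/332) = 0.0125P*.
The bracket is 0.695, giving P* = 0.35/0.0125 = 28.

H* ≈ 101, P* ≈ 28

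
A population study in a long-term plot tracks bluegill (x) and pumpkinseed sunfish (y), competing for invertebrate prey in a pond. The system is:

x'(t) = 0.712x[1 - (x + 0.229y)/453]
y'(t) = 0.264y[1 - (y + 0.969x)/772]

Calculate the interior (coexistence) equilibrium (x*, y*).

x* ≈ 355, y* ≈ 428

Setting both brackets to zero gives the nullclines x + 0.229y = 453 and 0.969x + y = 772.
Substituting y = 772 - 0.969x into the first: x(1 - 0.229·0.969) = 453 - 0.229·772.
So x* = 276/0.778 = 355, and then y* = 772 - 0.969·355 = 428.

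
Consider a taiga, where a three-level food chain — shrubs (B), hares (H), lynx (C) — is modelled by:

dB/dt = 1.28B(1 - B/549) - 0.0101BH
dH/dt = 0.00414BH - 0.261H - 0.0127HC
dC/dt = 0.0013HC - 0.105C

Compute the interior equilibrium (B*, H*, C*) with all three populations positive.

From dC/dt = 0: 0.0013H* = 0.105, so H* = 80.8.
From dB/dt = 0: 1.28(1 - B*/549) = 0.0101·80.8, giving B* = 549·(1 - 0.637) = 199.
From dH/dt = 0: 0.00414·199 - 0.261 = 0.0127C*, so C* = 0.563/0.0127 = 44.4.

B* ≈ 199, H* ≈ 80.8, C* ≈ 44.4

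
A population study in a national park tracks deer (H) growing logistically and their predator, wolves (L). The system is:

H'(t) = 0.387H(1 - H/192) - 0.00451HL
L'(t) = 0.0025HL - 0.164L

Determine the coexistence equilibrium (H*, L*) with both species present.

From dL/dt = 0 with L > 0: 0.0025H* = 0.164, so H* = 65.6.
Substitute into dH/dt = 0: 0.387(1 - 65.6/192) = 0.00451L*.
The bracket is 0.658, giving L* = 0.255/0.00451 = 56.5.

H* ≈ 65.6, L* ≈ 56.5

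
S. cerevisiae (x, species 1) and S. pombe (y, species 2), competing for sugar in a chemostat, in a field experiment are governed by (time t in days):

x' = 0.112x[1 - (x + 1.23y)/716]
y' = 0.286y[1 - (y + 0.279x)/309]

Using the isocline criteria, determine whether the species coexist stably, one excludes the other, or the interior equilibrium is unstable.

stable coexistence

Compare the nullcline intercepts: K1/α12 = 716/1.23 = 582 > K2 = 309; K2/α21 = 309/0.279 = 1110 > K1 = 716.
Since both inequalities hold, each species can invade when rare, so the interior equilibrium is stable.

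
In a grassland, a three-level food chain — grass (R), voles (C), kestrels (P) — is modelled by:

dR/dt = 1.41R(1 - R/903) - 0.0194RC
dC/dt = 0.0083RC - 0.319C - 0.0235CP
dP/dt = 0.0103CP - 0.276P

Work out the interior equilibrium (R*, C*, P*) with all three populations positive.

R* ≈ 570, C* ≈ 26.8, P* ≈ 188

From dP/dt = 0: 0.0103C* = 0.276, so C* = 26.8.
From dR/dt = 0: 1.41(1 - R*/903) = 0.0194·26.8, giving R* = 903·(1 - 0.369) = 570.
From dC/dt = 0: 0.0083·570 - 0.319 = 0.0235P*, so P* = 4.41/0.0235 = 188.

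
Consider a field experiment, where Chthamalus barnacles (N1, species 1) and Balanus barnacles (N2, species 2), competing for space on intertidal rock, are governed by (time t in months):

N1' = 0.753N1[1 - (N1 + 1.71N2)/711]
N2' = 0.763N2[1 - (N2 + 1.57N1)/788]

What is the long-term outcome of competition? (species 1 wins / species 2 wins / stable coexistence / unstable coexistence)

Compare the nullcline intercepts: K1/α12 = 711/1.71 = 416 < K2 = 788; K2/α21 = 788/1.57 = 502 < K1 = 711.
Since both are reversed, neither can invade when rare; the interior point is a saddle.

unstable coexistence (outcome depends on initial conditions)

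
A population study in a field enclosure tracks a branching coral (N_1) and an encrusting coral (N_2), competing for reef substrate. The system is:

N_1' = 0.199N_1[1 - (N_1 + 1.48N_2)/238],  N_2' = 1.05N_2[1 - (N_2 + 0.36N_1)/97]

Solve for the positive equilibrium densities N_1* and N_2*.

Setting both brackets to zero gives the nullclines N_1 + 1.48N_2 = 238 and 0.36N_1 + N_2 = 97.
Substituting N_2 = 97 - 0.36N_1 into the first: N_1(1 - 1.48·0.36) = 238 - 1.48·97.
So N_1* = 94.4/0.467 = 202, and then N_2* = 97 - 0.36·202 = 24.2.

N_1* ≈ 202, N_2* ≈ 24.2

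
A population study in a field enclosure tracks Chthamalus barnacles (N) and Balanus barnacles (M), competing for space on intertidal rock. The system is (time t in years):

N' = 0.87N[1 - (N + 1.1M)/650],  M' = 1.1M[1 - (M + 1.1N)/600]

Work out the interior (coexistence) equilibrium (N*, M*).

Setting both brackets to zero gives the nullclines N + 1.1M = 650 and 1.1N + M = 600.
Substituting M = 600 - 1.1N into the first: N(1 - 1.1·1.1) = 650 - 1.1·600.
So N* = -10/-0.21 = 47.6, and then M* = 600 - 1.1·47.6 = 548.

N* ≈ 47.6, M* ≈ 548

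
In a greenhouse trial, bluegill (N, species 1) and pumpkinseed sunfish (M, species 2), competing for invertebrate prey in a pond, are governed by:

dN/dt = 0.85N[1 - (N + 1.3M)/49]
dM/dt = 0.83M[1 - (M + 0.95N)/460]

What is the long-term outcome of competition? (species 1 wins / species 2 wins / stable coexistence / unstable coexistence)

Compare the nullcline intercepts: K1/α12 = 49/1.3 = 37.7 < K2 = 460; K2/α21 = 460/0.95 = 484 > K1 = 49.
Since the inequalities point opposite ways, species 2 can invade but species 1 cannot.

species 2 excludes species 1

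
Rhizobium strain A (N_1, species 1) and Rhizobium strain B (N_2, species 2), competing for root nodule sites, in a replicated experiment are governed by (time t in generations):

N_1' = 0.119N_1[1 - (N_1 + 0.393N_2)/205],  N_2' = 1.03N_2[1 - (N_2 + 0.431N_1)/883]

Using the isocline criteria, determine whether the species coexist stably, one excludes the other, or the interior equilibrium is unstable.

Compare the nullcline intercepts: K1/α12 = 205/0.393 = 522 < K2 = 883; K2/α21 = 883/0.431 = 2050 > K1 = 205.
Since the inequalities point opposite ways, species 2 can invade but species 1 cannot.

species 2 excludes species 1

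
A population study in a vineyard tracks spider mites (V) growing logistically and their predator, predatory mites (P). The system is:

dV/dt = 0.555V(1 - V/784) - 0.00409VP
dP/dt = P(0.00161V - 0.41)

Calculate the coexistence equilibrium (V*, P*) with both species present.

V* ≈ 255, P* ≈ 91.6

From dP/dt = 0 with P > 0: 0.00161V* = 0.41, so V* = 255.
Substitute into dV/dt = 0: 0.555(1 - 255/784) = 0.00409P*.
The bracket is 0.675, giving P* = 0.375/0.00409 = 91.6.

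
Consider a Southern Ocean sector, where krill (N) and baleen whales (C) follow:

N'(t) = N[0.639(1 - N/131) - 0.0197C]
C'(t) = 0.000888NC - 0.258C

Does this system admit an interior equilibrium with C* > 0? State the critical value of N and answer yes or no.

Threshold N = 291; K < 291, so no, the predator goes extinct.

The predator equation gives dC/dt > 0 only when N > 0.258/0.000888 = 291.
Without the predator, N → K = 131. Since 131 < 291, the predator cannot invade.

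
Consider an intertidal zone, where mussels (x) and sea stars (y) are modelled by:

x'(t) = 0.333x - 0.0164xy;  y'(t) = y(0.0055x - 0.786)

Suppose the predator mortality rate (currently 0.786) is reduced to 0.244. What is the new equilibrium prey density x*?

At the interior fixed point, setting dy/dt = 0 with y > 0 fixes x* = (predator death rate)/(xy coefficient) — independent of the other coefficients.
With the change, x* = 0.244/0.0055 = 44.4; it falls from 143.

x* ≈ 44.4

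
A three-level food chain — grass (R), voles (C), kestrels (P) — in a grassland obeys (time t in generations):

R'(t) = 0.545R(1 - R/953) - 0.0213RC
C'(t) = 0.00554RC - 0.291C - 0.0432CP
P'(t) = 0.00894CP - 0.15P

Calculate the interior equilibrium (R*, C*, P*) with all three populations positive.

From dP/dt = 0: 0.00894C* = 0.15, so C* = 16.8.
From dR/dt = 0: 0.545(1 - R*/953) = 0.0213·16.8, giving R* = 953·(1 - 0.656) = 328.
From dC/dt = 0: 0.00554·328 - 0.291 = 0.0432P*, so P* = 1.53/0.0432 = 35.3.

R* ≈ 328, C* ≈ 16.8, P* ≈ 35.3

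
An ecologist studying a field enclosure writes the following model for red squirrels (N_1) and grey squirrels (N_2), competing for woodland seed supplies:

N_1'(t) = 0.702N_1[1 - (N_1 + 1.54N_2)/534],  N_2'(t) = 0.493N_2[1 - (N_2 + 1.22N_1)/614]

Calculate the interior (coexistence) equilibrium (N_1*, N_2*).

Setting both brackets to zero gives the nullclines N_1 + 1.54N_2 = 534 and 1.22N_1 + N_2 = 614.
Substituting N_2 = 614 - 1.22N_1 into the first: N_1(1 - 1.54·1.22) = 534 - 1.54·614.
So N_1* = -412/-0.879 = 468, and then N_2* = 614 - 1.22·468 = 42.6.

N_1* ≈ 468, N_2* ≈ 42.6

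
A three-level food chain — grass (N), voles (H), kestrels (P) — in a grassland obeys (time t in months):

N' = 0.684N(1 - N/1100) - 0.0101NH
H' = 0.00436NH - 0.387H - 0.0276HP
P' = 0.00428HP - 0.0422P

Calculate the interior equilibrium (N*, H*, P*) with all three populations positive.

From dP/dt = 0: 0.00428H* = 0.0422, so H* = 9.86.
From dN/dt = 0: 0.684(1 - N*/1100) = 0.0101·9.86, giving N* = 1100·(1 - 0.146) = 940.
From dH/dt = 0: 0.00436·940 - 0.387 = 0.0276P*, so P* = 3.71/0.0276 = 134.

N* ≈ 940, H* ≈ 9.86, P* ≈ 134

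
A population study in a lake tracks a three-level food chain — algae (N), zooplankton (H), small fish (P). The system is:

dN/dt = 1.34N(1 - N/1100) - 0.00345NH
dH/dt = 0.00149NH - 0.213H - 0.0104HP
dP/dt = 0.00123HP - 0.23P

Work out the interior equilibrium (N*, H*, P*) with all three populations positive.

N* ≈ 570, H* ≈ 187, P* ≈ 61.2

From dP/dt = 0: 0.00123H* = 0.23, so H* = 187.
From dN/dt = 0: 1.34(1 - N*/1100) = 0.00345·187, giving N* = 1100·(1 - 0.481) = 570.
From dH/dt = 0: 0.00149·570 - 0.213 = 0.0104P*, so P* = 0.637/0.0104 = 61.2.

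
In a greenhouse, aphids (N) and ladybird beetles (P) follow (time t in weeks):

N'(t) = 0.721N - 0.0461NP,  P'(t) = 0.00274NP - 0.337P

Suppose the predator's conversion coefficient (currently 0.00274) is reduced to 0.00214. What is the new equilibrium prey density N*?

At the interior fixed point, setting dP/dt = 0 with P > 0 fixes N* = (predator death rate)/(NP coefficient) — independent of the other coefficients.
With the change, N* = 0.337/0.00214 = 157; it rises from 123.

N* ≈ 157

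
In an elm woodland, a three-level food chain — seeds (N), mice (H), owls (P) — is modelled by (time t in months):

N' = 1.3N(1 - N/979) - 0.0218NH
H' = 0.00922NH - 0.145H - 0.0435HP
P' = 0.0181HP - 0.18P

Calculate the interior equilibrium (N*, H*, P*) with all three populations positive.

From dP/dt = 0: 0.0181H* = 0.18, so H* = 9.94.
From dN/dt = 0: 1.3(1 - N*/979) = 0.0218·9.94, giving N* = 979·(1 - 0.167) = 816.
From dH/dt = 0: 0.00922·816 - 0.145 = 0.0435P*, so P* = 7.38/0.0435 = 170.

N* ≈ 816, H* ≈ 9.94, P* ≈ 170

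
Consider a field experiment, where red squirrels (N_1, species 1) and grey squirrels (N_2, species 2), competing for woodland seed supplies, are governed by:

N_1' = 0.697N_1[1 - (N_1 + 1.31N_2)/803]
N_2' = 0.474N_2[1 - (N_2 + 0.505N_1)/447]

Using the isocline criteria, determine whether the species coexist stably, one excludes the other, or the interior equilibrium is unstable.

stable coexistence

Compare the nullcline intercepts: K1/α12 = 803/1.31 = 613 > K2 = 447; K2/α21 = 447/0.505 = 885 > K1 = 803.
Since both inequalities hold, each species can invade when rare, so the interior equilibrium is stable.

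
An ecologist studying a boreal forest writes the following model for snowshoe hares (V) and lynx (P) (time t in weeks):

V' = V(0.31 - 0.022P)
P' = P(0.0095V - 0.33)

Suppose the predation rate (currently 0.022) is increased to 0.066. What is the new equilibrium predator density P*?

At the interior fixed point, setting dV/dt = 0 with V > 0 fixes P* = (prey growth rate)/(VP coefficient) — independent of the other coefficients.
With the change, P* = 0.31/0.066 = 4.7; it falls from 14.1.

P* ≈ 4.7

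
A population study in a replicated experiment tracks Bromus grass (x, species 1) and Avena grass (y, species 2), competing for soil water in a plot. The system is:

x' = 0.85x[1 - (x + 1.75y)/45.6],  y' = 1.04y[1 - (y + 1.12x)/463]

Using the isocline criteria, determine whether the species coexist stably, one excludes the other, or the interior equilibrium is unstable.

Compare the nullcline intercepts: K1/α12 = 45.6/1.75 = 26.1 < K2 = 463; K2/α21 = 463/1.12 = 413 > K1 = 45.6.
Since the inequalities point opposite ways, species 2 can invade but species 1 cannot.

species 2 excludes species 1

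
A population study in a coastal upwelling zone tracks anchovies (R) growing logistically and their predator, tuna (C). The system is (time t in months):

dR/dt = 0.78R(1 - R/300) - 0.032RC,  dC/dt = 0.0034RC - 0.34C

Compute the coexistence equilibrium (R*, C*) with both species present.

From dC/dt = 0 with C > 0: 0.0034R* = 0.34, so R* = 100.
Substitute into dR/dt = 0: 0.78(1 - 100/300) = 0.032C*.
The bracket is 0.667, giving C* = 0.52/0.032 = 16.2.

R* ≈ 100, C* ≈ 16.2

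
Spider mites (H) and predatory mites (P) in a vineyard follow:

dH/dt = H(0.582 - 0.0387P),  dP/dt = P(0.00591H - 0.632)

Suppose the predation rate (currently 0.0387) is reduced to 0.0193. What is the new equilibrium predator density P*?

At the interior fixed point, setting dH/dt = 0 with H > 0 fixes P* = (prey growth rate)/(HP coefficient) — independent of the other coefficients.
With the change, P* = 0.582/0.0193 = 30.2; it rises from 15.

P* ≈ 30.2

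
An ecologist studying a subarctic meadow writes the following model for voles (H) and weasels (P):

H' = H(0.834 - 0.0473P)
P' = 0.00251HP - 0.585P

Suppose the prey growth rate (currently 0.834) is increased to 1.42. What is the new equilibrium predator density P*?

P* ≈ 30

At the interior fixed point, setting dH/dt = 0 with H > 0 fixes P* = (prey growth rate)/(HP coefficient) — independent of the other coefficients.
With the change, P* = 1.42/0.0473 = 30; it rises from 17.6.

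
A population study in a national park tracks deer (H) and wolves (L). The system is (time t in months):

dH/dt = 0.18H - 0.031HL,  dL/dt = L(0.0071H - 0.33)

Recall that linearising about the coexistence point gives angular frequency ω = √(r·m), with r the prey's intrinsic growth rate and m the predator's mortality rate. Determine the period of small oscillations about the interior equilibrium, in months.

T ≈ 25.8 months

Here r = 0.18 and m = 0.33, so r·m = 0.0594.
ω = √0.0594 = 0.244 per month, hence T = 2π/ω ≈ 25.8 months.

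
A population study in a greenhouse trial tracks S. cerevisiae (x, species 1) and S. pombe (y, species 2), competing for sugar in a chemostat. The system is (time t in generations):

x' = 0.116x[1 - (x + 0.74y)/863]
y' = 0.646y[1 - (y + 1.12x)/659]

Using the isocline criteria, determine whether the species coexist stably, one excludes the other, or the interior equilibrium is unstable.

Compare the nullcline intercepts: K1/α12 = 863/0.74 = 1170 > K2 = 659; K2/α21 = 659/1.12 = 588 < K1 = 863.
Since the inequalities point opposite ways, species 1 can invade but species 2 cannot.

species 1 excludes species 2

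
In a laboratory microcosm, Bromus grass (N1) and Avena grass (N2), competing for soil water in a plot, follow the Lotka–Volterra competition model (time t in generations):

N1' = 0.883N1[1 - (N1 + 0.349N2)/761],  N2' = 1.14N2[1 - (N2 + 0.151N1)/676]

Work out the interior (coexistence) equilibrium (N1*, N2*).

Setting both brackets to zero gives the nullclines N1 + 0.349N2 = 761 and 0.151N1 + N2 = 676.
Substituting N2 = 676 - 0.151N1 into the first: N1(1 - 0.349·0.151) = 761 - 0.349·676.
So N1* = 525/0.947 = 554, and then N2* = 676 - 0.151·554 = 592.

N1* ≈ 554, N2* ≈ 592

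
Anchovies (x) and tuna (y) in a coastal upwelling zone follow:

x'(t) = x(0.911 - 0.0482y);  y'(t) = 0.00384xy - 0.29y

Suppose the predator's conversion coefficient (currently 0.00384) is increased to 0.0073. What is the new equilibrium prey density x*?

At the interior fixed point, setting dy/dt = 0 with y > 0 fixes x* = (predator death rate)/(xy coefficient) — independent of the other coefficients.
With the change, x* = 0.29/0.0073 = 39.7; it falls from 75.5.

x* ≈ 39.7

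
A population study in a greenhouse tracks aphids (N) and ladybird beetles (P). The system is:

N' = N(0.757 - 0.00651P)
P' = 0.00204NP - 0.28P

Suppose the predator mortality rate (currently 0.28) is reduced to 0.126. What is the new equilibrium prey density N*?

At the interior fixed point, setting dP/dt = 0 with P > 0 fixes N* = (predator death rate)/(NP coefficient) — independent of the other coefficients.
With the change, N* = 0.126/0.00204 = 61.8; it falls from 137.

N* ≈ 61.8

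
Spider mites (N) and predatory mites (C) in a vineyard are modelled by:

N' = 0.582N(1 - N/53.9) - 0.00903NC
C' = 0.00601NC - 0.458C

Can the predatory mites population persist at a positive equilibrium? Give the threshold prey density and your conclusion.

The predator equation gives dC/dt > 0 only when N > 0.458/0.00601 = 76.2.
Without the predator, N → K = 53.9. Since 53.9 < 76.2, the predator cannot invade.

Threshold N = 76.2; K < 76.2, so no, the predator goes extinct.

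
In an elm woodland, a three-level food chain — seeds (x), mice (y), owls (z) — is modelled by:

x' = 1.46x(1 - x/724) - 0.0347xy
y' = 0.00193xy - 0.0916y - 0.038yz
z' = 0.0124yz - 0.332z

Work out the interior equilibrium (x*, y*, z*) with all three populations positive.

x* ≈ 263, y* ≈ 26.8, z* ≈ 11

From dz/dt = 0: 0.0124y* = 0.332, so y* = 26.8.
From dx/dt = 0: 1.46(1 - x*/724) = 0.0347·26.8, giving x* = 724·(1 - 0.636) = 263.
From dy/dt = 0: 0.00193·263 - 0.0916 = 0.038z*, so z* = 0.417/0.038 = 11.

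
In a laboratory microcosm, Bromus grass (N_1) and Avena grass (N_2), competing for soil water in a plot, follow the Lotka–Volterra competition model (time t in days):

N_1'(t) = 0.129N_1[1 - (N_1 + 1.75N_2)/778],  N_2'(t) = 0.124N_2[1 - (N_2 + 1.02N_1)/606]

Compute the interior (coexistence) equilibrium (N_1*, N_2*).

Setting both brackets to zero gives the nullclines N_1 + 1.75N_2 = 778 and 1.02N_1 + N_2 = 606.
Substituting N_2 = 606 - 1.02N_1 into the first: N_1(1 - 1.75·1.02) = 778 - 1.75·606.
So N_1* = -282/-0.785 = 360, and then N_2* = 606 - 1.02·360 = 239.

N_1* ≈ 360, N_2* ≈ 239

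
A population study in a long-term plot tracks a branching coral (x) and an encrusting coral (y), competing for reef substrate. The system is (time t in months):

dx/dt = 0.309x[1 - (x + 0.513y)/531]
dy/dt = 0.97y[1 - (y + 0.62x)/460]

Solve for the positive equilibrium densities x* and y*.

Setting both brackets to zero gives the nullclines x + 0.513y = 531 and 0.62x + y = 460.
Substituting y = 460 - 0.62x into the first: x(1 - 0.513·0.62) = 531 - 0.513·460.
So x* = 295/0.682 = 433, and then y* = 460 - 0.62·433 = 192.

x* ≈ 433, y* ≈ 192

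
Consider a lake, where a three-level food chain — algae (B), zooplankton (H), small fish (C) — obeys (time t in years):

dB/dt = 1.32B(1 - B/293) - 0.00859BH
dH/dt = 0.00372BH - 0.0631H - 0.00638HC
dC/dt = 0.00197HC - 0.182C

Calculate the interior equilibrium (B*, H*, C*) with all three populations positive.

From dC/dt = 0: 0.00197H* = 0.182, so H* = 92.4.
From dB/dt = 0: 1.32(1 - B*/293) = 0.00859·92.4, giving B* = 293·(1 - 0.601) = 117.
From dH/dt = 0: 0.00372·117 - 0.0631 = 0.00638C*, so C* = 0.372/0.00638 = 58.2.

B* ≈ 117, H* ≈ 92.4, C* ≈ 58.2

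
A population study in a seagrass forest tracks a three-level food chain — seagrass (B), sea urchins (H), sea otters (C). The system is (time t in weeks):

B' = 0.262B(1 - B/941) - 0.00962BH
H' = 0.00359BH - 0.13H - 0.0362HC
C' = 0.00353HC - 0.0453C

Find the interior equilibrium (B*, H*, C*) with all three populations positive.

From dC/dt = 0: 0.00353H* = 0.0453, so H* = 12.8.
From dB/dt = 0: 0.262(1 - B*/941) = 0.00962·12.8, giving B* = 941·(1 - 0.471) = 498.
From dH/dt = 0: 0.00359·498 - 0.13 = 0.0362C*, so C* = 1.66/0.0362 = 45.8.

B* ≈ 498, H* ≈ 12.8, C* ≈ 45.8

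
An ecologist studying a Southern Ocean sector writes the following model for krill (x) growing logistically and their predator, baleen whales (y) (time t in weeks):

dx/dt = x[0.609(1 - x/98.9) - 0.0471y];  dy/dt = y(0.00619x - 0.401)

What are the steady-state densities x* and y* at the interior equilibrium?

x* ≈ 64.8, y* ≈ 4.46

From dy/dt = 0 with y > 0: 0.00619x* = 0.401, so x* = 64.8.
Substitute into dx/dt = 0: 0.609(1 - 64.8/98.9) = 0.0471y*.
The bracket is 0.345, giving y* = 0.21/0.0471 = 4.46.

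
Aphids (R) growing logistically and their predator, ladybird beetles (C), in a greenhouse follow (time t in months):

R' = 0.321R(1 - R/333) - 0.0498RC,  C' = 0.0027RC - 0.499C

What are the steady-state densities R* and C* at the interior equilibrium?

R* ≈ 185, C* ≈ 2.87

From dC/dt = 0 with C > 0: 0.0027R* = 0.499, so R* = 185.
Substitute into dR/dt = 0: 0.321(1 - 185/333) = 0.0498C*.
The bracket is 0.445, giving C* = 0.143/0.0498 = 2.87.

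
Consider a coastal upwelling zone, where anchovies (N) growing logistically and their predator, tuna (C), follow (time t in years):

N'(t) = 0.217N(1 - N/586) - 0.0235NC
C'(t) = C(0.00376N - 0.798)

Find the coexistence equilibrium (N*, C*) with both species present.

N* ≈ 212, C* ≈ 5.89

From dC/dt = 0 with C > 0: 0.00376N* = 0.798, so N* = 212.
Substitute into dN/dt = 0: 0.217(1 - 212/586) = 0.0235C*.
The bracket is 0.638, giving C* = 0.138/0.0235 = 5.89.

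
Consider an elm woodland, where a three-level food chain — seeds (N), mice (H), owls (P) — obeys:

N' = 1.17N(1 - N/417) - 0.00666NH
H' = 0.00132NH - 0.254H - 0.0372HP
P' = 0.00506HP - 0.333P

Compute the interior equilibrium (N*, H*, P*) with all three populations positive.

From dP/dt = 0: 0.00506H* = 0.333, so H* = 65.8.
From dN/dt = 0: 1.17(1 - N*/417) = 0.00666·65.8, giving N* = 417·(1 - 0.375) = 261.
From dH/dt = 0: 0.00132·261 - 0.254 = 0.0372P*, so P* = 0.0902/0.0372 = 2.43.

N* ≈ 261, H* ≈ 65.8, P* ≈ 2.43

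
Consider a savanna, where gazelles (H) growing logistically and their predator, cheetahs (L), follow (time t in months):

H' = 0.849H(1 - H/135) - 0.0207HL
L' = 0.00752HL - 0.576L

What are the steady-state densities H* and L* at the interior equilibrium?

From dL/dt = 0 with L > 0: 0.00752H* = 0.576, so H* = 76.6.
Substitute into dH/dt = 0: 0.849(1 - 76.6/135) = 0.0207L*.
The bracket is 0.433, giving L* = 0.367/0.0207 = 17.7.

H* ≈ 76.6, L* ≈ 17.7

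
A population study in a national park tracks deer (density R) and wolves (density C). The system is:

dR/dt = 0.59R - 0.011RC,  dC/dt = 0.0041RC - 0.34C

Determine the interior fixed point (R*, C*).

R* ≈ 82.9, C* ≈ 53.6

Set dC/dt = 0 with C > 0: 0.0041R - 0.34 = 0, so R* = 0.34/0.0041 = 82.9.
Set dR/dt = 0 with R > 0: 0.59 - 0.011C = 0, so C* = 0.59/0.011 = 53.6.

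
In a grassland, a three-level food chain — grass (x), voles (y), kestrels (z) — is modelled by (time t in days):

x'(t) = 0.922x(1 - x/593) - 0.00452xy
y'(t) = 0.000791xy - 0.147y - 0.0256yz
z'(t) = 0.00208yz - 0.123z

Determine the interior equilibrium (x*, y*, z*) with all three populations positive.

x* ≈ 421, y* ≈ 59.1, z* ≈ 7.27

From dz/dt = 0: 0.00208y* = 0.123, so y* = 59.1.
From dx/dt = 0: 0.922(1 - x*/593) = 0.00452·59.1, giving x* = 593·(1 - 0.29) = 421.
From dy/dt = 0: 0.000791·421 - 0.147 = 0.0256z*, so z* = 0.186/0.0256 = 7.27.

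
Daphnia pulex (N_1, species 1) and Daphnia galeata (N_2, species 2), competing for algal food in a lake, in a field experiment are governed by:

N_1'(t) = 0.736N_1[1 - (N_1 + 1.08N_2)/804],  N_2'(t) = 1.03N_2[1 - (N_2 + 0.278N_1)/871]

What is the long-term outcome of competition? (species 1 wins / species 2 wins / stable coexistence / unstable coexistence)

species 2 excludes species 1

Compare the nullcline intercepts: K1/α12 = 804/1.08 = 744 < K2 = 871; K2/α21 = 871/0.278 = 3130 > K1 = 804.
Since the inequalities point opposite ways, species 2 can invade but species 1 cannot.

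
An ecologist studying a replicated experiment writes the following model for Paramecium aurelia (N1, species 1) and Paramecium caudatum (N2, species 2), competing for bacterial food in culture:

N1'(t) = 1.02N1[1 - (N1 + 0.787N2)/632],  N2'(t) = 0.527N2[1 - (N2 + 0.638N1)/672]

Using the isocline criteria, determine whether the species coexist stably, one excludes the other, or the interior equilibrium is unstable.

Compare the nullcline intercepts: K1/α12 = 632/0.787 = 803 > K2 = 672; K2/α21 = 672/0.638 = 1050 > K1 = 632.
Since both inequalities hold, each species can invade when rare, so the interior equilibrium is stable.

stable coexistence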